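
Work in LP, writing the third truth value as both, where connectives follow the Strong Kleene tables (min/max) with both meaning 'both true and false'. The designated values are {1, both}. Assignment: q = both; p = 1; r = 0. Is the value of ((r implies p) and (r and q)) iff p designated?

r implies p = 0 implies 1 = 1
r and q = 0 and both = 0
(r implies p) and (r and q) = 1 and 0 = 0
((r implies p) and (r and q)) iff p = 0 iff 1 = 0
0 ∉ {1, both}.

No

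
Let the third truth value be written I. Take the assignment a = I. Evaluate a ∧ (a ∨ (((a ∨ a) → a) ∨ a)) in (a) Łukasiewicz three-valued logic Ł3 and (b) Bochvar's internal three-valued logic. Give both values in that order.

I; I

In Łukasiewicz three-valued logic Ł3: a ∨ a = I ∨ I = I
(a ∨ a) → a = I → I = 1  [min(1, 1−½+½)]
((a ∨ a) → a) ∨ a = 1 ∨ I = 1
a ∨ (((a ∨ a) → a) ∨ a) = I ∨ 1 = 1
a ∧ (a ∨ (((a ∨ a) → a) ∨ a)) = I ∧ 1 = I
In Bochvar's internal three-valued logic: a ∨ a = I ∨ I = I
(a ∨ a) → a = I → I = I  [any arg is the third value ⇒ result is the third value]
((a ∨ a) → a) ∨ a = I ∨ I = I
a ∨ (((a ∨ a) → a) ∨ a) = I ∨ I = I
a ∧ (a ∨ (((a ∨ a) → a) ∨ a)) = I ∧ I = I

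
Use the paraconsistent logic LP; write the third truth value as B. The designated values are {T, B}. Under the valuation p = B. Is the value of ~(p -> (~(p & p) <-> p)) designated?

p & p = B & B = B
~(p & p) = ~B = B
~(p & p) <-> p = B <-> B = B
p -> (~(p & p) <-> p) = B -> B = B  [~B | B]
~(p -> (~(p & p) <-> p)) = ~B = B
B ∈ {T, B}.

Yes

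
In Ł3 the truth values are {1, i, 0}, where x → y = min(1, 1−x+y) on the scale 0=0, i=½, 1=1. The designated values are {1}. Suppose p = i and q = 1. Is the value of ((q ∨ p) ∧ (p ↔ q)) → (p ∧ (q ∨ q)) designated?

Yes

q ∨ p = 1 ∨ i = 1
p ↔ q = i ↔ 1 = i  [1 − |½−1|]
(q ∨ p) ∧ (p ↔ q) = 1 ∧ i = i
q ∨ q = 1 ∨ 1 = 1
p ∧ (q ∨ q) = i ∧ 1 = i
((q ∨ p) ∧ (p ↔ q)) → (p ∧ (q ∨ q)) = i → i = 1
1 ∈ {1}.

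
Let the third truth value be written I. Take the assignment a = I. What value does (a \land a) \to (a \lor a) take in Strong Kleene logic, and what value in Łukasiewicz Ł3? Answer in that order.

I; True

In Strong Kleene logic: a \land a = I \land I = I
a \lor a = I \lor I = I
(a \land a) \to (a \lor a) = I \to I = I  [\lnot I \lor I]
In Łukasiewicz Ł3: a \land a = I \land I = I
a \lor a = I \lor I = I
(a \land a) \to (a \lor a) = I \to I = True  [min(1, 1−½+½)]
They differ because Strong Kleene logic and Łukasiewicz Ł3 treat I differently under implication.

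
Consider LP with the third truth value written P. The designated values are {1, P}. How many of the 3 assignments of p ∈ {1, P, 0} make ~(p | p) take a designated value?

2

p=1: 0 ·
p=P: P ✓
p=0: 1 ✓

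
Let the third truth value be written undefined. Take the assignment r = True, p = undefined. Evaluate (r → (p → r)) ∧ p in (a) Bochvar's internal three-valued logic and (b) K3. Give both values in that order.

undefined; undefined

In Bochvar's internal three-valued logic: p → r = undefined → True = undefined  [any arg is the third value ⇒ result is the third value]
r → (p → r) = True → undefined = undefined
(r → (p → r)) ∧ p = undefined ∧ undefined = undefined
In K3: p → r = undefined → True = True  [¬undefined ∨ True]
r → (p → r) = True → True = True
(r → (p → r)) ∧ p = True ∧ undefined = undefined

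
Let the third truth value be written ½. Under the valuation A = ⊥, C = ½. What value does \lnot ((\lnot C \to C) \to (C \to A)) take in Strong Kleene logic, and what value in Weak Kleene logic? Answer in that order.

½; ½

In Strong Kleene logic: \lnot C = \lnot ½ = ½
\lnot C \to C = ½ \to ½ = ½  [\lnot ½ \lor ½]
C \to A = ½ \to ⊥ = ½
(\lnot C \to C) \to (C \to A) = ½ \to ½ = ½
\lnot ((\lnot C \to C) \to (C \to A)) = \lnot ½ = ½
In Weak Kleene logic: \lnot C = \lnot ½ = ½
\lnot C \to C = ½ \to ½ = ½  [any arg is the third value ⇒ result is the third value]
C \to A = ½ \to ⊥ = ½
(\lnot C \to C) \to (C \to A) = ½ \to ½ = ½
\lnot ((\lnot C \to C) \to (C \to A)) = \lnot ½ = ½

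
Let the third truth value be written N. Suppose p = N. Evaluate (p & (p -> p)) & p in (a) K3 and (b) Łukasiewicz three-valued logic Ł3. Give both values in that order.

N; N

In K3: p -> p = N -> N = N  [~N | N]
p & (p -> p) = N & N = N
(p & (p -> p)) & p = N & N = N
In Łukasiewicz three-valued logic Ł3: p -> p = N -> N = True  [min(1, 1−½+½)]
p & (p -> p) = N & True = N
(p & (p -> p)) & p = N & N = N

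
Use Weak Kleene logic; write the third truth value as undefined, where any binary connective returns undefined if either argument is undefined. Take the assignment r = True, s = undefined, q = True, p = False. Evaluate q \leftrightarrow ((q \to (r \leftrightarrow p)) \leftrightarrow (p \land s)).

r \leftrightarrow p = True \leftrightarrow False = False
q \to (r \leftrightarrow p) = True \to False = False
p \land s = False \land undefined = undefined
(q \to (r \leftrightarrow p)) \leftrightarrow (p \land s) = False \leftrightarrow undefined = undefined
q \leftrightarrow ((q \to (r \leftrightarrow p)) \leftrightarrow (p \land s)) = True \leftrightarrow undefined = undefined

undefined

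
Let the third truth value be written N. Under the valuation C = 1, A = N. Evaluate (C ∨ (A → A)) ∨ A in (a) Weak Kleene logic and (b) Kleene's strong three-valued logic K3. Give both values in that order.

In Weak Kleene logic: A → A = N → N = N  [any arg is the third value ⇒ result is the third value]
C ∨ (A → A) = 1 ∨ N = N
(C ∨ (A → A)) ∨ A = N ∨ N = N
In Kleene's strong three-valued logic K3: A → A = N → N = N  [¬N ∨ N]
C ∨ (A → A) = 1 ∨ N = 1
(C ∨ (A → A)) ∨ A = 1 ∨ N = 1
They differ because Weak Kleene logic and Kleene's strong three-valued logic K3 treat N differently under the binary connectives.

N; 1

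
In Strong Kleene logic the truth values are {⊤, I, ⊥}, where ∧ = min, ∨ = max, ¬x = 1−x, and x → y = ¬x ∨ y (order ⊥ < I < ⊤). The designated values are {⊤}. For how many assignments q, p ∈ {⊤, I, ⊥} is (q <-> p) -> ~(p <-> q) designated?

Designated under: (q=⊤, p=⊥); (q=⊥, p=⊤).

2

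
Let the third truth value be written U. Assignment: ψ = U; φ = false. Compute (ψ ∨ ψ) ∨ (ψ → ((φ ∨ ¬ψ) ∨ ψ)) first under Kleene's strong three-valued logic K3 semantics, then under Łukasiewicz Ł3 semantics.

In Kleene's strong three-valued logic K3: ψ ∨ ψ = U ∨ U = U
¬ψ = ¬U = U
φ ∨ ¬ψ = false ∨ U = U
(φ ∨ ¬ψ) ∨ ψ = U ∨ U = U
ψ → ((φ ∨ ¬ψ) ∨ ψ) = U → U = U
(ψ ∨ ψ) ∨ (ψ → ((φ ∨ ¬ψ) ∨ ψ)) = U ∨ U = U
In Łukasiewicz Ł3: ψ ∨ ψ = U ∨ U = U
¬ψ = ¬U = U
φ ∨ ¬ψ = false ∨ U = U
(φ ∨ ¬ψ) ∨ ψ = U ∨ U = U
ψ → ((φ ∨ ¬ψ) ∨ ψ) = U → U = true  [min(1, 1−½+½)]
(ψ ∨ ψ) ∨ (ψ → ((φ ∨ ¬ψ) ∨ ψ)) = U ∨ true = true
They differ because Kleene's strong three-valued logic K3 and Łukasiewicz Ł3 treat U differently under implication.

U; true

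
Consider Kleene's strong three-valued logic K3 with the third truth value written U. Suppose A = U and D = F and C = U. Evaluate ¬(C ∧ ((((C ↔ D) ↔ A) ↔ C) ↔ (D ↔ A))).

C ↔ D = U ↔ F = U
(C ↔ D) ↔ A = U ↔ U = U
((C ↔ D) ↔ A) ↔ C = U ↔ U = U
D ↔ A = F ↔ U = U
(((C ↔ D) ↔ A) ↔ C) ↔ (D ↔ A) = U ↔ U = U
C ∧ ((((C ↔ D) ↔ A) ↔ C) ↔ (D ↔ A)) = U ∧ U = U
¬(C ∧ ((((C ↔ D) ↔ A) ↔ C) ↔ (D ↔ A))) = ¬U = U

U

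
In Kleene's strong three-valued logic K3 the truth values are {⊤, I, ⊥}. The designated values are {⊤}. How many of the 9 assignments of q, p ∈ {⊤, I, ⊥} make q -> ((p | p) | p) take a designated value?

Of the 9 assignments, 5 give a value in {⊤}.

5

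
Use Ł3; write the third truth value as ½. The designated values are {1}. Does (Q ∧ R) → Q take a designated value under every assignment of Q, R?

Every assignment of Q, R over {1, ½, 0} gives a value in {1}.
In particular, with Q=½, R=½: (Q ∧ R) → Q = 1.

Yes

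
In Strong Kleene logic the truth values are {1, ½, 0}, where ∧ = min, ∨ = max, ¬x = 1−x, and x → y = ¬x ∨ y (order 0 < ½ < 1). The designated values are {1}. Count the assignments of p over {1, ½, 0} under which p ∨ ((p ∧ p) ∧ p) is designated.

p=1: 1 ✓
p=½: ½ ·
p=0: 0 ·

1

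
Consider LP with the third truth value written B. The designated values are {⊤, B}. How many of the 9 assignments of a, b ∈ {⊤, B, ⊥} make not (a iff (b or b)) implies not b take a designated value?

Of the 9 assignments, 8 give a value in {⊤, B}.

8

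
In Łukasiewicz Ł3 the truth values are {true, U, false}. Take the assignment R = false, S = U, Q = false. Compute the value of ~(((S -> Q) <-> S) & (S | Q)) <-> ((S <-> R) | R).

S -> Q = U -> false = U
(S -> Q) <-> S = U <-> U = true
S | Q = U | false = U
((S -> Q) <-> S) & (S | Q) = true & U = U
~(((S -> Q) <-> S) & (S | Q)) = ~U = U
S <-> R = U <-> false = U
(S <-> R) | R = U | false = U
~(((S -> Q) <-> S) & (S | Q)) <-> ((S <-> R) | R) = U <-> U = true

true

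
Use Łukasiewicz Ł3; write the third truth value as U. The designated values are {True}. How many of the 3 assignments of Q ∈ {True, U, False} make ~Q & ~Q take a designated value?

1

Q=True: False ·
Q=U: U ·
Q=False: True ✓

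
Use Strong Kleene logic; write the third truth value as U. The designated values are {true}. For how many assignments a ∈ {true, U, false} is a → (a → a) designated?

a=true: true ✓
a=U: U ·
a=false: true ✓

2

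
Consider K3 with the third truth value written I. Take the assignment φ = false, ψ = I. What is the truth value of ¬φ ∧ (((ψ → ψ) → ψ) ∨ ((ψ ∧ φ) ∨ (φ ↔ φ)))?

¬φ = ¬false = true
ψ → ψ = I → I = I  [¬I ∨ I]
(ψ → ψ) → ψ = I → I = I
ψ ∧ φ = I ∧ false = false
φ ↔ φ = false ↔ false = true
(ψ ∧ φ) ∨ (φ ↔ φ) = false ∨ true = true
((ψ → ψ) → ψ) ∨ ((ψ ∧ φ) ∨ (φ ↔ φ)) = I ∨ true = true
¬φ ∧ (((ψ → ψ) → ψ) ∨ ((ψ ∧ φ) ∨ (φ ↔ φ))) = true ∧ true = true

true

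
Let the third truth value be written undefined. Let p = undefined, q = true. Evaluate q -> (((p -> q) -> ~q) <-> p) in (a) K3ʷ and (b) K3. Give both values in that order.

In K3ʷ: p -> q = undefined -> true = undefined  [any arg is the third value ⇒ result is the third value]
~q = ~true = false
(p -> q) -> ~q = undefined -> false = undefined
((p -> q) -> ~q) <-> p = undefined <-> undefined = undefined
q -> (((p -> q) -> ~q) <-> p) = true -> undefined = undefined
In K3: p -> q = undefined -> true = true
~q = ~true = false
(p -> q) -> ~q = true -> false = false
((p -> q) -> ~q) <-> p = false <-> undefined = undefined
q -> (((p -> q) -> ~q) <-> p) = true -> undefined = undefined

undefined; undefined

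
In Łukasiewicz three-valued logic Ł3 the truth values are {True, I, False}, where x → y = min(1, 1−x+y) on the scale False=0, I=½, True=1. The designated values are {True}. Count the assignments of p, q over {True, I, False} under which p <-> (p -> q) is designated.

2

Designated under: (p=True, q=True); (p=I, q=False).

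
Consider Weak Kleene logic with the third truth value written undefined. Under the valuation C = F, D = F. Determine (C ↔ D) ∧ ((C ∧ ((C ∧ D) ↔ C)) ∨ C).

F

C ↔ D = F ↔ F = T
C ∧ D = F ∧ F = F
(C ∧ D) ↔ C = F ↔ F = T
C ∧ ((C ∧ D) ↔ C) = F ∧ T = F
(C ∧ ((C ∧ D) ↔ C)) ∨ C = F ∨ F = F
(C ↔ D) ∧ ((C ∧ ((C ∧ D) ↔ C)) ∨ C) = T ∧ F = F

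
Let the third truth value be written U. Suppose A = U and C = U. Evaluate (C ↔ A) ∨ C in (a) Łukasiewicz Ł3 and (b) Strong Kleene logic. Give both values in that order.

In Łukasiewicz Ł3: C ↔ A = U ↔ U = 1  [1 − |½−½|]
(C ↔ A) ∨ C = 1 ∨ U = 1
In Strong Kleene logic: C ↔ A = U ↔ U = U
(C ↔ A) ∨ C = U ∨ U = U
They differ because Łukasiewicz Ł3 and Strong Kleene logic treat U differently under implication.

1; U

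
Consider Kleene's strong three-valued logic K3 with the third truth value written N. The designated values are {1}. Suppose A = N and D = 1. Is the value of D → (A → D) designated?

A → D = N → 1 = 1  [¬N ∨ 1]
D → (A → D) = 1 → 1 = 1
1 ∈ {1}.

Yes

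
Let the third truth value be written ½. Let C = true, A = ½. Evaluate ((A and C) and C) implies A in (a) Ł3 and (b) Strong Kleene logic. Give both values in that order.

In Ł3: A and C = ½ and true = ½
(A and C) and C = ½ and true = ½
((A and C) and C) implies A = ½ implies ½ = true  [min(1, 1−½+½)]
In Strong Kleene logic: A and C = ½ and true = ½
(A and C) and C = ½ and true = ½
((A and C) and C) implies A = ½ implies ½ = ½
They differ because Ł3 and Strong Kleene logic treat ½ differently under implication.

true; ½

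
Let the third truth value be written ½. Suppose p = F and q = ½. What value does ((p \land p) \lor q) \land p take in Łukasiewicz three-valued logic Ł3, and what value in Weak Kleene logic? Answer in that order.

In Łukasiewicz three-valued logic Ł3: p \land p = F \land F = F
(p \land p) \lor q = F \lor ½ = ½
((p \land p) \lor q) \land p = ½ \land F = F
In Weak Kleene logic: p \land p = F \land F = F
(p \land p) \lor q = F \lor ½ = ½
((p \land p) \lor q) \land p = ½ \land F = ½
They differ because Łukasiewicz three-valued logic Ł3 and Weak Kleene logic treat ½ differently under the binary connectives.

F; ½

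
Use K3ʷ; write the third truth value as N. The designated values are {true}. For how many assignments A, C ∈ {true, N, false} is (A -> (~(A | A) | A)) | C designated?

4

Designated under: (A=true, C=true); (A=true, C=false); (A=false, C=true); (A=false, C=false).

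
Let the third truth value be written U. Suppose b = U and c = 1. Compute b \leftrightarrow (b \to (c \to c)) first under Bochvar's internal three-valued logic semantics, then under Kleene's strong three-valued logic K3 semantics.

In Bochvar's internal three-valued logic: c \to c = 1 \to 1 = 1
b \to (c \to c) = U \to 1 = U
b \leftrightarrow (b \to (c \to c)) = U \leftrightarrow U = U
In Kleene's strong three-valued logic K3: c \to c = 1 \to 1 = 1
b \to (c \to c) = U \to 1 = 1  [\lnot U \lor 1]
b \leftrightarrow (b \to (c \to c)) = U \leftrightarrow 1 = U

U; U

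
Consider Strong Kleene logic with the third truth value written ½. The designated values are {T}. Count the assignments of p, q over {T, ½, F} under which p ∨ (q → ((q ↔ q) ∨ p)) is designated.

7

Of the 9 assignments, 7 give a value in {T}.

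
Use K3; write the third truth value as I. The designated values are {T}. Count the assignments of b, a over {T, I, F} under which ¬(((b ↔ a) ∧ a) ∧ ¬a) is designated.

6

Of the 9 assignments, 6 give a value in {T}.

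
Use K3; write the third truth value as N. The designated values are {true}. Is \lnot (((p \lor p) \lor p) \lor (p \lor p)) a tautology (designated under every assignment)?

No

Countermodel: p=true gives false, which is not designated.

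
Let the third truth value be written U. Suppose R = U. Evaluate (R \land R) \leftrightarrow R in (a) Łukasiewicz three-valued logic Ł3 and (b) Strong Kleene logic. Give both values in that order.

True; U

In Łukasiewicz three-valued logic Ł3: R \land R = U \land U = U
(R \land R) \leftrightarrow R = U \leftrightarrow U = True  [1 − |½−½|]
In Strong Kleene logic: R \land R = U \land U = U
(R \land R) \leftrightarrow R = U \leftrightarrow U = U
They differ because Łukasiewicz three-valued logic Ł3 and Strong Kleene logic treat U differently under implication.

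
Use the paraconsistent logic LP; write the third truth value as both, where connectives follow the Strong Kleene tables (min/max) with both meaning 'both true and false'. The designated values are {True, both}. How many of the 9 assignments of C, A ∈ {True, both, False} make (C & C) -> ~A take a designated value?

Of the 9 assignments, 8 give a value in {True, both}.

8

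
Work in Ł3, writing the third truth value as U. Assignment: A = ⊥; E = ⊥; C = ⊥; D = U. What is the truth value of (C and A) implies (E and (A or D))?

⊤

C and A = ⊥ and ⊥ = ⊥
A or D = ⊥ or U = U
E and (A or D) = ⊥ and U = ⊥
(C and A) implies (E and (A or D)) = ⊥ implies ⊥ = ⊤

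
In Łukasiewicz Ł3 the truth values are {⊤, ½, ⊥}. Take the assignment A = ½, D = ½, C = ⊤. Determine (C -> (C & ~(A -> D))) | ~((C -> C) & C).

⊥

A -> D = ½ -> ½ = ⊤  [min(1, 1−½+½)]
~(A -> D) = ~⊤ = ⊥
C & ~(A -> D) = ⊤ & ⊥ = ⊥
C -> (C & ~(A -> D)) = ⊤ -> ⊥ = ⊥
C -> C = ⊤ -> ⊤ = ⊤
(C -> C) & C = ⊤ & ⊤ = ⊤
~((C -> C) & C) = ~⊤ = ⊥
(C -> (C & ~(A -> D))) | ~((C -> C) & C) = ⊥ | ⊥ = ⊥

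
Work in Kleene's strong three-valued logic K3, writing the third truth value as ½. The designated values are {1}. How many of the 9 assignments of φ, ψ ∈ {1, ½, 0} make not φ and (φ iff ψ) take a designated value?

1

Designated under: (φ=0, ψ=0).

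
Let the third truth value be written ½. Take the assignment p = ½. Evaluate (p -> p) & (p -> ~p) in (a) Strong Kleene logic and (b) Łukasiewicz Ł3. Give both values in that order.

½; true

In Strong Kleene logic: p -> p = ½ -> ½ = ½
~p = ~½ = ½
p -> ~p = ½ -> ½ = ½
(p -> p) & (p -> ~p) = ½ & ½ = ½
In Łukasiewicz Ł3: p -> p = ½ -> ½ = true  [min(1, 1−½+½)]
~p = ~½ = ½
p -> ~p = ½ -> ½ = true
(p -> p) & (p -> ~p) = true & true = true
They differ because Strong Kleene logic and Łukasiewicz Ł3 treat ½ differently under implication.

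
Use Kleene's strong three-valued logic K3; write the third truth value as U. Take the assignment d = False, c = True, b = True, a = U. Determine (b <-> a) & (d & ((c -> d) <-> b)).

b <-> a = True <-> U = U
c -> d = True -> False = False
(c -> d) <-> b = False <-> True = False
d & ((c -> d) <-> b) = False & False = False
(b <-> a) & (d & ((c -> d) <-> b)) = U & False = False

False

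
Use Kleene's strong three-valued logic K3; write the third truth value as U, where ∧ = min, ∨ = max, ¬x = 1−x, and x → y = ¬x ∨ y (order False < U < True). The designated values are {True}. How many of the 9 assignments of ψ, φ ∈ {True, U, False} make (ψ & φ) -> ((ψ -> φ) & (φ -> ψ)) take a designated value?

Of the 9 assignments, 6 give a value in {True}.

6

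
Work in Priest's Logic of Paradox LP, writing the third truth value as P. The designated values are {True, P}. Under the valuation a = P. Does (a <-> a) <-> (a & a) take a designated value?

Yes

a <-> a = P <-> P = P
a & a = P & P = P
(a <-> a) <-> (a & a) = P <-> P = P
P ∈ {True, P}.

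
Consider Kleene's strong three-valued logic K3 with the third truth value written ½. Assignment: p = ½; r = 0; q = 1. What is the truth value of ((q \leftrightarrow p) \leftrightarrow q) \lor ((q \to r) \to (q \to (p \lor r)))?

q \leftrightarrow p = 1 \leftrightarrow ½ = ½
(q \leftrightarrow p) \leftrightarrow q = ½ \leftrightarrow 1 = ½
q \to r = 1 \to 0 = 0
p \lor r = ½ \lor 0 = ½
q \to (p \lor r) = 1 \to ½ = ½  [\lnot 1 \lor ½]
(q \to r) \to (q \to (p \lor r)) = 0 \to ½ = 1
((q \leftrightarrow p) \leftrightarrow q) \lor ((q \to r) \to (q \to (p \lor r))) = ½ \lor 1 = 1

1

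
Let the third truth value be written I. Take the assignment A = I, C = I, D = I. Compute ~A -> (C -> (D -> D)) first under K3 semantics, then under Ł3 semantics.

I; 1

In K3: ~A = ~I = I
D -> D = I -> I = I
C -> (D -> D) = I -> I = I
~A -> (C -> (D -> D)) = I -> I = I
In Ł3: ~A = ~I = I
D -> D = I -> I = 1
C -> (D -> D) = I -> 1 = 1
~A -> (C -> (D -> D)) = I -> 1 = 1
They differ because K3 and Ł3 treat I differently under implication.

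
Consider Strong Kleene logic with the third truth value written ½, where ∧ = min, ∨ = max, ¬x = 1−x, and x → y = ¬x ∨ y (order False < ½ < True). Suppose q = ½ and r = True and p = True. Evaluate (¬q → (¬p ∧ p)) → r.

¬q = ¬½ = ½
¬p = ¬True = False
¬p ∧ p = False ∧ True = False
¬q → (¬p ∧ p) = ½ → False = ½  [¬½ ∨ False]
(¬q → (¬p ∧ p)) → r = ½ → True = True

True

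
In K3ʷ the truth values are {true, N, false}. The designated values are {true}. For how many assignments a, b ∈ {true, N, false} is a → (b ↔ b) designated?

Designated under: (a=true, b=true); (a=true, b=false); (a=false, b=true); (a=false, b=false).

4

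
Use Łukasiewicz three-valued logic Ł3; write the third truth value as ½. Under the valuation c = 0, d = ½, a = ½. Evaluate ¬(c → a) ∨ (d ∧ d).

c → a = 0 → ½ = 1  [min(1, 1−0+½)]
¬(c → a) = ¬1 = 0
d ∧ d = ½ ∧ ½ = ½
¬(c → a) ∨ (d ∧ d) = 0 ∨ ½ = ½

½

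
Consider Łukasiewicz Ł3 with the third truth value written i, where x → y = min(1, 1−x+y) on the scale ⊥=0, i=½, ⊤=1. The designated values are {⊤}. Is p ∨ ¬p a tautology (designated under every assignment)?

Countermodel: p=i gives i, which is not designated.

No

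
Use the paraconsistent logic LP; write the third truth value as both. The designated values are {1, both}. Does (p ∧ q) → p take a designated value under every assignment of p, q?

Every assignment of p, q over {1, both, 0} gives a value in {1, both}.
In particular, with p=both, q=both: (p ∧ q) → p = both.

Yes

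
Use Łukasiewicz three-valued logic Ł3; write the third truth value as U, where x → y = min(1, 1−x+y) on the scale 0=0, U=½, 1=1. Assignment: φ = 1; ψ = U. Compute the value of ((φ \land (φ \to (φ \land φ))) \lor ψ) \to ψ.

U

φ \land φ = 1 \land 1 = 1
φ \to (φ \land φ) = 1 \to 1 = 1
φ \land (φ \to (φ \land φ)) = 1 \land 1 = 1
(φ \land (φ \to (φ \land φ))) \lor ψ = 1 \lor U = 1
((φ \land (φ \to (φ \land φ))) \lor ψ) \to ψ = 1 \to U = U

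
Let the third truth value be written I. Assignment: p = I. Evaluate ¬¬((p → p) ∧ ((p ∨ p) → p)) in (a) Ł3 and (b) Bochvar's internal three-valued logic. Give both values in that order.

true; I

In Ł3: p → p = I → I = true  [min(1, 1−½+½)]
p ∨ p = I ∨ I = I
(p ∨ p) → p = I → I = true
(p → p) ∧ ((p ∨ p) → p) = true ∧ true = true
¬((p → p) ∧ ((p ∨ p) → p)) = ¬true = false
¬¬((p → p) ∧ ((p ∨ p) → p)) = ¬false = true
In Bochvar's internal three-valued logic: p → p = I → I = I  [any arg is the third value ⇒ result is the third value]
p ∨ p = I ∨ I = I
(p ∨ p) → p = I → I = I
(p → p) ∧ ((p ∨ p) → p) = I ∧ I = I
¬((p → p) ∧ ((p ∨ p) → p)) = ¬I = I
¬¬((p → p) ∧ ((p ∨ p) → p)) = ¬I = I
They differ because Ł3 and Bochvar's internal three-valued logic treat I differently under the binary connectives.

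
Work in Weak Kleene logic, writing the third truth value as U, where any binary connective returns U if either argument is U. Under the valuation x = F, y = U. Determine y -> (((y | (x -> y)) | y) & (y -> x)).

x -> y = F -> U = U  [any arg is the third value ⇒ result is the third value]
y | (x -> y) = U | U = U
(y | (x -> y)) | y = U | U = U
y -> x = U -> F = U
((y | (x -> y)) | y) & (y -> x) = U & U = U
y -> (((y | (x -> y)) | y) & (y -> x)) = U -> U = U

U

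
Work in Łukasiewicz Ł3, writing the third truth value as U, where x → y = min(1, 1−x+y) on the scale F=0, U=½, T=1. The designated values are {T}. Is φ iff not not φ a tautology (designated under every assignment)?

Yes

Every assignment of φ over {T, U, F} gives a value in {T}.
In particular, with φ=U: φ iff not not φ = T.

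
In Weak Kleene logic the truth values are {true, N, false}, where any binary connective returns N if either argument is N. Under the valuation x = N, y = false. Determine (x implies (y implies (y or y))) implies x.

N

y or y = false or false = false
y implies (y or y) = false implies false = true
x implies (y implies (y or y)) = N implies true = N  [any arg is the third value ⇒ result is the third value]
(x implies (y implies (y or y))) implies x = N implies N = N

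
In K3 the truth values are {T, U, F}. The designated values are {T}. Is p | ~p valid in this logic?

Countermodel: p=U gives U, which is not designated.

No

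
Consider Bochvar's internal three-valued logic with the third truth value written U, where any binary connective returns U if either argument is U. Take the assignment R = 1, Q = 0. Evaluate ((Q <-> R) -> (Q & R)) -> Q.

0

Q <-> R = 0 <-> 1 = 0
Q & R = 0 & 1 = 0
(Q <-> R) -> (Q & R) = 0 -> 0 = 1
((Q <-> R) -> (Q & R)) -> Q = 1 -> 0 = 0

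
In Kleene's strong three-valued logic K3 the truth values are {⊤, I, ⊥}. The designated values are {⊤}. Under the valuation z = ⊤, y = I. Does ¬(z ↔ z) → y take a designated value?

Yes

z ↔ z = ⊤ ↔ ⊤ = ⊤
¬(z ↔ z) = ¬⊤ = ⊥
¬(z ↔ z) → y = ⊥ → I = ⊤  [¬⊥ ∨ I]
⊤ ∈ {⊤}.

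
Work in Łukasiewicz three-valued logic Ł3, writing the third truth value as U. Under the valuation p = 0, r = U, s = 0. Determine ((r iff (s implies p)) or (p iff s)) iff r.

s implies p = 0 implies 0 = 1
r iff (s implies p) = U iff 1 = U  [1 − |½−1|]
p iff s = 0 iff 0 = 1
(r iff (s implies p)) or (p iff s) = U or 1 = 1
((r iff (s implies p)) or (p iff s)) iff r = 1 iff U = U

U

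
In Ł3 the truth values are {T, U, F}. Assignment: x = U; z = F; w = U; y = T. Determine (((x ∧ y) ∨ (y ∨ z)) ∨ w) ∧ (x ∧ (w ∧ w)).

x ∧ y = U ∧ T = U
y ∨ z = T ∨ F = T
(x ∧ y) ∨ (y ∨ z) = U ∨ T = T
((x ∧ y) ∨ (y ∨ z)) ∨ w = T ∨ U = T
w ∧ w = U ∧ U = U
x ∧ (w ∧ w) = U ∧ U = U
(((x ∧ y) ∨ (y ∨ z)) ∨ w) ∧ (x ∧ (w ∧ w)) = T ∧ U = U

U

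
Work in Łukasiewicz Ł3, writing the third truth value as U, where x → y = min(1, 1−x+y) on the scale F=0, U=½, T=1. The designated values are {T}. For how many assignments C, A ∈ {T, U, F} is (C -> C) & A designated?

Designated under: (C=T, A=T); (C=U, A=T); (C=F, A=T).

3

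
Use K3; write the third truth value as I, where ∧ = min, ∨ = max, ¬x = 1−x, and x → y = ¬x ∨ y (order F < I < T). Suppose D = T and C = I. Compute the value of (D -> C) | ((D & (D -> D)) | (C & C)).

D -> C = T -> I = I  [~T | I]
D -> D = T -> T = T
D & (D -> D) = T & T = T
C & C = I & I = I
(D & (D -> D)) | (C & C) = T | I = T
(D -> C) | ((D & (D -> D)) | (C & C)) = I | T = T

T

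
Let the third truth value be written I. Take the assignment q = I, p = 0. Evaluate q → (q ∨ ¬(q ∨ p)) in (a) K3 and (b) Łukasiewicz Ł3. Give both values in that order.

In K3: q ∨ p = I ∨ 0 = I
¬(q ∨ p) = ¬I = I
q ∨ ¬(q ∨ p) = I ∨ I = I
q → (q ∨ ¬(q ∨ p)) = I → I = I
In Łukasiewicz Ł3: q ∨ p = I ∨ 0 = I
¬(q ∨ p) = ¬I = I
q ∨ ¬(q ∨ p) = I ∨ I = I
q → (q ∨ ¬(q ∨ p)) = I → I = 1
They differ because K3 and Łukasiewicz Ł3 treat I differently under implication.

I; 1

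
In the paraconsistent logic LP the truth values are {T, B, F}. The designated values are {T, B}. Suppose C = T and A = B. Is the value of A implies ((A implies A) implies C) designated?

A implies A = B implies B = B
(A implies A) implies C = B implies T = T
A implies ((A implies A) implies C) = B implies T = T
T ∈ {T, B}.

Yes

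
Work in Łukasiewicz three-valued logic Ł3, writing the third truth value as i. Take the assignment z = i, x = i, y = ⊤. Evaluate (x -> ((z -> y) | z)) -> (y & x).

i

z -> y = i -> ⊤ = ⊤  [min(1, 1−½+1)]
(z -> y) | z = ⊤ | i = ⊤
x -> ((z -> y) | z) = i -> ⊤ = ⊤
y & x = ⊤ & i = i
(x -> ((z -> y) | z)) -> (y & x) = ⊤ -> i = i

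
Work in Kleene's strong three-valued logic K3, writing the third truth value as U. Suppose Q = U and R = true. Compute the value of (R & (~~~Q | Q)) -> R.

~Q = ~U = U
~~Q = ~U = U
~~~Q = ~U = U
~~~Q | Q = U | U = U
R & (~~~Q | Q) = true & U = U
(R & (~~~Q | Q)) -> R = U -> true = true  [~U | true]

true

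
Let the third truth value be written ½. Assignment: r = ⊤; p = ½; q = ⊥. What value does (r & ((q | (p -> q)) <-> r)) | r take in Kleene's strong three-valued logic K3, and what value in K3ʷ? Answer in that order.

⊤; ½

In Kleene's strong three-valued logic K3: p -> q = ½ -> ⊥ = ½  [~½ | ⊥]
q | (p -> q) = ⊥ | ½ = ½
(q | (p -> q)) <-> r = ½ <-> ⊤ = ½
r & ((q | (p -> q)) <-> r) = ⊤ & ½ = ½
(r & ((q | (p -> q)) <-> r)) | r = ½ | ⊤ = ⊤
In K3ʷ: p -> q = ½ -> ⊥ = ½
q | (p -> q) = ⊥ | ½ = ½
(q | (p -> q)) <-> r = ½ <-> ⊤ = ½
r & ((q | (p -> q)) <-> r) = ⊤ & ½ = ½
(r & ((q | (p -> q)) <-> r)) | r = ½ | ⊤ = ½
They differ because Kleene's strong three-valued logic K3 and K3ʷ treat ½ differently under the binary connectives.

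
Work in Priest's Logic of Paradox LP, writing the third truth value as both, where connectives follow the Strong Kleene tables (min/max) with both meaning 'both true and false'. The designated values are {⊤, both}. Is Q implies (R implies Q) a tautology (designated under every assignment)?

Every assignment of Q, R over {⊤, both, ⊥} gives a value in {⊤, both}.
In particular, with Q=both, R=both: Q implies (R implies Q) = both.

Yes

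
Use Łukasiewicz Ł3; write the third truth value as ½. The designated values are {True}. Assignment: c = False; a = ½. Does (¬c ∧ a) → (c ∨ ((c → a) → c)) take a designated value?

No

¬c = ¬False = True
¬c ∧ a = True ∧ ½ = ½
c → a = False → ½ = True
(c → a) → c = True → False = False
c ∨ ((c → a) → c) = False ∨ False = False
(¬c ∧ a) → (c ∨ ((c → a) → c)) = ½ → False = ½
½ ∉ {True}.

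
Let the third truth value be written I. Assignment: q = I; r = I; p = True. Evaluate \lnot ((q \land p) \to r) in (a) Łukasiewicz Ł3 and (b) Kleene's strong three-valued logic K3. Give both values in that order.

In Łukasiewicz Ł3: q \land p = I \land True = I
(q \land p) \to r = I \to I = True  [min(1, 1−½+½)]
\lnot ((q \land p) \to r) = \lnot True = False
In Kleene's strong three-valued logic K3: q \land p = I \land True = I
(q \land p) \to r = I \to I = I  [\lnot I \lor I]
\lnot ((q \land p) \to r) = \lnot I = I
They differ because Łukasiewicz Ł3 and Kleene's strong three-valued logic K3 treat I differently under implication.

False; I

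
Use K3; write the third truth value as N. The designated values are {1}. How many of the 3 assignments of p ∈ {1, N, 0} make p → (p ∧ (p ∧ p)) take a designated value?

p=1: 1 ✓
p=N: N ·
p=0: 1 ✓

2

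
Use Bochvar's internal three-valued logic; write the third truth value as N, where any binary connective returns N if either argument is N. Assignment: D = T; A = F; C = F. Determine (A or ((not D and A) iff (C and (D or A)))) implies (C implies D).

not D = not T = F
not D and A = F and F = F
D or A = T or F = T
C and (D or A) = F and T = F
(not D and A) iff (C and (D or A)) = F iff F = T
A or ((not D and A) iff (C and (D or A))) = F or T = T
C implies D = F implies T = T
(A or ((not D and A) iff (C and (D or A)))) implies (C implies D) = T implies T = T

T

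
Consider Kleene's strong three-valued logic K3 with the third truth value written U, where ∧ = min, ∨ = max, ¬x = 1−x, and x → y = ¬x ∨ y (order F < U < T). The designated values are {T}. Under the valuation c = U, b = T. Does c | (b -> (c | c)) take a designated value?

No

c | c = U | U = U
b -> (c | c) = T -> U = U  [~T | U]
c | (b -> (c | c)) = U | U = U
U ∉ {T}.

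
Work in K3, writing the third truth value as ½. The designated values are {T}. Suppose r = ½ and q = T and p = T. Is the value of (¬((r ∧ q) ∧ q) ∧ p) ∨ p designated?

r ∧ q = ½ ∧ T = ½
(r ∧ q) ∧ q = ½ ∧ T = ½
¬((r ∧ q) ∧ q) = ¬½ = ½
¬((r ∧ q) ∧ q) ∧ p = ½ ∧ T = ½
(¬((r ∧ q) ∧ q) ∧ p) ∨ p = ½ ∨ T = T
T ∈ {T}.

Yes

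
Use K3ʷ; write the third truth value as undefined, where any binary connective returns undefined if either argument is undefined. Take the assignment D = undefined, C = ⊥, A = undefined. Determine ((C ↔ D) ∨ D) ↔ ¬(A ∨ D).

undefined

C ↔ D = ⊥ ↔ undefined = undefined
(C ↔ D) ∨ D = undefined ∨ undefined = undefined
A ∨ D = undefined ∨ undefined = undefined
¬(A ∨ D) = ¬undefined = undefined
((C ↔ D) ∨ D) ↔ ¬(A ∨ D) = undefined ↔ undefined = undefined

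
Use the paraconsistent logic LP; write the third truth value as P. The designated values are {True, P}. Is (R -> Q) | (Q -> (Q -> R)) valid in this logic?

Every assignment of R, Q over {True, P, False} gives a value in {True, P}.
In particular, with R=P, Q=P: (R -> Q) | (Q -> (Q -> R)) = P.

Yes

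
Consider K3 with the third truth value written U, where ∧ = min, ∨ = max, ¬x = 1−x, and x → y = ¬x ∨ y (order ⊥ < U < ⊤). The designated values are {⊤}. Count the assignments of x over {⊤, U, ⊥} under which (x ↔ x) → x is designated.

x=⊤: ⊤ ✓
x=U: U ·
x=⊥: ⊥ ·

1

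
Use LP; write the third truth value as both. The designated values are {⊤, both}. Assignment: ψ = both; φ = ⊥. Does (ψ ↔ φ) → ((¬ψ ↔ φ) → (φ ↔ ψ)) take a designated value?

Yes

ψ ↔ φ = both ↔ ⊥ = both
¬ψ = ¬both = both
¬ψ ↔ φ = both ↔ ⊥ = both
φ ↔ ψ = ⊥ ↔ both = both
(¬ψ ↔ φ) → (φ ↔ ψ) = both → both = both  [¬both ∨ both]
(ψ ↔ φ) → ((¬ψ ↔ φ) → (φ ↔ ψ)) = both → both = both
both ∈ {⊤, both}.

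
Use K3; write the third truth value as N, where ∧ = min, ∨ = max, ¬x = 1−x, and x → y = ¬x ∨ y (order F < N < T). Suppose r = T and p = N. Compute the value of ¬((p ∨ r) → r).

p ∨ r = N ∨ T = T
(p ∨ r) → r = T → T = T
¬((p ∨ r) → r) = ¬T = F

F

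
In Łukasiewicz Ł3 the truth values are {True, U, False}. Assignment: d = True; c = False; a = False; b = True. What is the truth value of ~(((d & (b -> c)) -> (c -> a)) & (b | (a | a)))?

b -> c = True -> False = False
d & (b -> c) = True & False = False
c -> a = False -> False = True
(d & (b -> c)) -> (c -> a) = False -> True = True
a | a = False | False = False
b | (a | a) = True | False = True
((d & (b -> c)) -> (c -> a)) & (b | (a | a)) = True & True = True
~(((d & (b -> c)) -> (c -> a)) & (b | (a | a))) = ~True = False

False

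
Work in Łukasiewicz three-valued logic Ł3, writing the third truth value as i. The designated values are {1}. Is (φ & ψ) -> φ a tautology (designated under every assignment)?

Yes

Every assignment of φ, ψ over {1, i, 0} gives a value in {1}.
In particular, with φ=i, ψ=i: (φ & ψ) -> φ = 1.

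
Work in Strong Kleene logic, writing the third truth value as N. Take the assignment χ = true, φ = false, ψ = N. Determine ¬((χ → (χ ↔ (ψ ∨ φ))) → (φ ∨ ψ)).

ψ ∨ φ = N ∨ false = N
χ ↔ (ψ ∨ φ) = true ↔ N = N
χ → (χ ↔ (ψ ∨ φ)) = true → N = N  [¬true ∨ N]
φ ∨ ψ = false ∨ N = N
(χ → (χ ↔ (ψ ∨ φ))) → (φ ∨ ψ) = N → N = N
¬((χ → (χ ↔ (ψ ∨ φ))) → (φ ∨ ψ)) = ¬N = N

N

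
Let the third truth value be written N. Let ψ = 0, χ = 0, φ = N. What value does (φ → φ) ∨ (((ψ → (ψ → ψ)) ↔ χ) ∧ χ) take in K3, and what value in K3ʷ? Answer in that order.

N; N

In K3: φ → φ = N → N = N  [¬N ∨ N]
ψ → ψ = 0 → 0 = 1
ψ → (ψ → ψ) = 0 → 1 = 1
(ψ → (ψ → ψ)) ↔ χ = 1 ↔ 0 = 0
((ψ → (ψ → ψ)) ↔ χ) ∧ χ = 0 ∧ 0 = 0
(φ → φ) ∨ (((ψ → (ψ → ψ)) ↔ χ) ∧ χ) = N ∨ 0 = N
In K3ʷ: φ → φ = N → N = N  [any arg is the third value ⇒ result is the third value]
ψ → ψ = 0 → 0 = 1
ψ → (ψ → ψ) = 0 → 1 = 1
(ψ → (ψ → ψ)) ↔ χ = 1 ↔ 0 = 0
((ψ → (ψ → ψ)) ↔ χ) ∧ χ = 0 ∧ 0 = 0
(φ → φ) ∨ (((ψ → (ψ → ψ)) ↔ χ) ∧ χ) = N ∨ 0 = N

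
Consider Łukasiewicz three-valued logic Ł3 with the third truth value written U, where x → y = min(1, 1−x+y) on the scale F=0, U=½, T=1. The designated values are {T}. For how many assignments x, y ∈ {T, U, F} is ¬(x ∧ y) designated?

5

Of the 9 assignments, 5 give a value in {T}.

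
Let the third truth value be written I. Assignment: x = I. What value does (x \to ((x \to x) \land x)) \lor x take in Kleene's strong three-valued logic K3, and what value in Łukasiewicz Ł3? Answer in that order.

In Kleene's strong three-valued logic K3: x \to x = I \to I = I  [\lnot I \lor I]
(x \to x) \land x = I \land I = I
x \to ((x \to x) \land x) = I \to I = I
(x \to ((x \to x) \land x)) \lor x = I \lor I = I
In Łukasiewicz Ł3: x \to x = I \to I = ⊤  [min(1, 1−½+½)]
(x \to x) \land x = ⊤ \land I = I
x \to ((x \to x) \land x) = I \to I = ⊤
(x \to ((x \to x) \land x)) \lor x = ⊤ \lor I = ⊤
They differ because Kleene's strong three-valued logic K3 and Łukasiewicz Ł3 treat I differently under implication.

I; ⊤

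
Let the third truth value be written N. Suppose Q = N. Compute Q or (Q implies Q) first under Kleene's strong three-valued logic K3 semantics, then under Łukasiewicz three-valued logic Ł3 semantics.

N; True

In Kleene's strong three-valued logic K3: Q implies Q = N implies N = N  [not N or N]
Q or (Q implies Q) = N or N = N
In Łukasiewicz three-valued logic Ł3: Q implies Q = N implies N = True  [min(1, 1−½+½)]
Q or (Q implies Q) = N or True = True
They differ because Kleene's strong three-valued logic K3 and Łukasiewicz three-valued logic Ł3 treat N differently under implication.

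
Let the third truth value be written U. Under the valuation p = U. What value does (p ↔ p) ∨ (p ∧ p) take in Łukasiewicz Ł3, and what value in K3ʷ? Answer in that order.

⊤; U

In Łukasiewicz Ł3: p ↔ p = U ↔ U = ⊤  [1 − |½−½|]
p ∧ p = U ∧ U = U
(p ↔ p) ∨ (p ∧ p) = ⊤ ∨ U = ⊤
In K3ʷ: p ↔ p = U ↔ U = U
p ∧ p = U ∧ U = U
(p ↔ p) ∨ (p ∧ p) = U ∨ U = U
They differ because Łukasiewicz Ł3 and K3ʷ treat U differently under the binary connectives.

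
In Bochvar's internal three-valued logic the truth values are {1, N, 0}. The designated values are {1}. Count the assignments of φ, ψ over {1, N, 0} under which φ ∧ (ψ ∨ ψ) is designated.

1

Designated under: (φ=1, ψ=1).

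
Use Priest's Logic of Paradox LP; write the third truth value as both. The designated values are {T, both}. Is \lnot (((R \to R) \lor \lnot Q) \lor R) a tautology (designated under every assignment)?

Countermodel: R=T, Q=T gives F, which is not designated.

No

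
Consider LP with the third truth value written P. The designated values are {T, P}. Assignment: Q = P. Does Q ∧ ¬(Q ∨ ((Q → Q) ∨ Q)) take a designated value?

Q → Q = P → P = P  [¬P ∨ P]
(Q → Q) ∨ Q = P ∨ P = P
Q ∨ ((Q → Q) ∨ Q) = P ∨ P = P
¬(Q ∨ ((Q → Q) ∨ Q)) = ¬P = P
Q ∧ ¬(Q ∨ ((Q → Q) ∨ Q)) = P ∧ P = P
P ∈ {T, P}.

Yes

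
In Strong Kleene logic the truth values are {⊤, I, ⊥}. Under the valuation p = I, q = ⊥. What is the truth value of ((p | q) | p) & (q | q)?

p | q = I | ⊥ = I
(p | q) | p = I | I = I
q | q = ⊥ | ⊥ = ⊥
((p | q) | p) & (q | q) = I & ⊥ = ⊥

⊥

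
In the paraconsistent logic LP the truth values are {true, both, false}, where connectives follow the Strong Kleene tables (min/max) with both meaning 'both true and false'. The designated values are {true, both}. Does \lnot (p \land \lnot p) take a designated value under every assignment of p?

Every assignment of p over {true, both, false} gives a value in {true, both}.
In particular, with p=both: \lnot (p \land \lnot p) = both.

Yes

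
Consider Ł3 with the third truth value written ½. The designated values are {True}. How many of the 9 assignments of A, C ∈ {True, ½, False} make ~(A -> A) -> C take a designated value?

Of the 9 assignments, 9 give a value in {True}.

9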